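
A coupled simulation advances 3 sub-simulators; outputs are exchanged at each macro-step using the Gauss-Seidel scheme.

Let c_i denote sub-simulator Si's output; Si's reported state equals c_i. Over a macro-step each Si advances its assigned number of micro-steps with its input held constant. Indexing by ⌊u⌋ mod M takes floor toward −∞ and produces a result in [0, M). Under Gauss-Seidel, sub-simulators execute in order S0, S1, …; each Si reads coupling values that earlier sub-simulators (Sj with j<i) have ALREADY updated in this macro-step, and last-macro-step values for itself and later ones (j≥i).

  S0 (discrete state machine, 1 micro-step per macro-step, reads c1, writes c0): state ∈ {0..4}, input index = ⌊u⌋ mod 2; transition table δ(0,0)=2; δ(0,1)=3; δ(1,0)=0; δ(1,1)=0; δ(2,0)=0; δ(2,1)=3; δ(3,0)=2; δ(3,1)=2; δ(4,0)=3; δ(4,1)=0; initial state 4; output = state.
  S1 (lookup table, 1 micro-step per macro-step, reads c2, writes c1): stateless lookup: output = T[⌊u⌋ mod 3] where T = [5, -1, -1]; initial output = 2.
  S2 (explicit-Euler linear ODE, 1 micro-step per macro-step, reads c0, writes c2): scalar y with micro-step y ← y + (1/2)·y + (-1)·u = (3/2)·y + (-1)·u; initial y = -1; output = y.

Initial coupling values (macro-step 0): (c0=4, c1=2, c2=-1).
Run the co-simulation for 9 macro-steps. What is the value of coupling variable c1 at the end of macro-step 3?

c1 at macro-step 3 = 5

macro 1: S0 reads c1=2 → after 1×micro: 3; S1 reads c2=-1 → after 1×micro: -1; S2 reads c0=3 → after 1×micro: -9/2 ⇒ (c0=3, c1=-1, c2=-9/2)
macro 2: S0 reads c1=-1 → after 1×micro: 2; S1 reads c2=-9/2 → after 1×micro: -1; S2 reads c0=2 → after 1×micro: -35/4 ⇒ (c0=2, c1=-1, c2=-35/4)
macro 3: S0 reads c1=-1 → after 1×micro: 3; S1 reads c2=-35/4 → after 1×micro: 5; S2 reads c0=3 → after 1×micro: -129/8 ⇒ (c0=3, c1=5, c2=-129/8)
macro 4: S0 reads c1=5 → after 1×micro: 2; S1 reads c2=-129/8 → after 1×micro: -1; S2 reads c0=2 → after 1×micro: -419/16 ⇒ (c0=2, c1=-1, c2=-419/16)
macro 5: S0 reads c1=-1 → after 1×micro: 3; S1 reads c2=-419/16 → after 1×micro: 5; S2 reads c0=3 → after 1×micro: -1353/32 ⇒ (c0=3, c1=5, c2=-1353/32)
macro 6: S0 reads c1=5 → after 1×micro: 2; S1 reads c2=-1353/32 → after 1×micro: -1; S2 reads c0=2 → after 1×micro: -4187/64 ⇒ (c0=2, c1=-1, c2=-4187/64)
macro 7: S0 reads c1=-1 → after 1×micro: 3; S1 reads c2=-4187/64 → after 1×micro: 5; S2 reads c0=3 → after 1×micro: -12945/128 ⇒ (c0=3, c1=5, c2=-12945/128)
macro 8: S0 reads c1=5 → after 1×micro: 2; S1 reads c2=-12945/128 → after 1×micro: 5; S2 reads c0=2 → after 1×micro: -39347/256 ⇒ (c0=2, c1=5, c2=-39347/256)
macro 9: S0 reads c1=5 → after 1×micro: 3; S1 reads c2=-39347/256 → after 1×micro: -1; S2 reads c0=3 → after 1×micro: -119577/512 ⇒ (c0=3, c1=-1, c2=-119577/512)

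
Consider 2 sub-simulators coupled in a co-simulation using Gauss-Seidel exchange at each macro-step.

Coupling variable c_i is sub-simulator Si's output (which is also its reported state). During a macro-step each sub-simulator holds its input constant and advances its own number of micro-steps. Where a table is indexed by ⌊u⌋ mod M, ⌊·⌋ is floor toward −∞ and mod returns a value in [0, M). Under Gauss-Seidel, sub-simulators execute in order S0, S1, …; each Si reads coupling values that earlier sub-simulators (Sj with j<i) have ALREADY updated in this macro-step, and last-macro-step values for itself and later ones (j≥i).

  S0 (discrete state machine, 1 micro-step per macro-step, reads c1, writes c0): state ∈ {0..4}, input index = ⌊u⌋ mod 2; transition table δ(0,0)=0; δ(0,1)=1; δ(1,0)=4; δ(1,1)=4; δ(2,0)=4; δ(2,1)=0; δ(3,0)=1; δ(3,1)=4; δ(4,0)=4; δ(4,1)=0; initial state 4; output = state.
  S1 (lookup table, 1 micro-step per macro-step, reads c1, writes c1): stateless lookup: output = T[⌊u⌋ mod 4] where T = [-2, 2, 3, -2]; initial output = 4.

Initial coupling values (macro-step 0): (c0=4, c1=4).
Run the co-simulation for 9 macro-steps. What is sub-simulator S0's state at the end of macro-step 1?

macro 1: S0 reads c1=4 → after 1×micro: 4; S1 reads c1=4 → after 1×micro: -2 ⇒ (c0=4, c1=-2)
macro 2: S0 reads c1=-2 → after 1×micro: 4; S1 reads c1=-2 → after 1×micro: 3 ⇒ (c0=4, c1=3)
macro 3: S0 reads c1=3 → after 1×micro: 0; S1 reads c1=3 → after 1×micro: -2 ⇒ (c0=0, c1=-2)
macro 4: S0 reads c1=-2 → after 1×micro: 0; S1 reads c1=-2 → after 1×micro: 3 ⇒ (c0=0, c1=3)
macro 5: S0 reads c1=3 → after 1×micro: 1; S1 reads c1=3 → after 1×micro: -2 ⇒ (c0=1, c1=-2)
macro 6: S0 reads c1=-2 → after 1×micro: 4; S1 reads c1=-2 → after 1×micro: 3 ⇒ (c0=4, c1=3)
macro 7: S0 reads c1=3 → after 1×micro: 0; S1 reads c1=3 → after 1×micro: -2 ⇒ (c0=0, c1=-2)
macro 8: S0 reads c1=-2 → after 1×micro: 0; S1 reads c1=-2 → after 1×micro: 3 ⇒ (c0=0, c1=3)
macro 9: S0 reads c1=3 → after 1×micro: 1; S1 reads c1=3 → after 1×micro: -2 ⇒ (c0=1, c1=-2)

S0 state at macro-step 1 = 4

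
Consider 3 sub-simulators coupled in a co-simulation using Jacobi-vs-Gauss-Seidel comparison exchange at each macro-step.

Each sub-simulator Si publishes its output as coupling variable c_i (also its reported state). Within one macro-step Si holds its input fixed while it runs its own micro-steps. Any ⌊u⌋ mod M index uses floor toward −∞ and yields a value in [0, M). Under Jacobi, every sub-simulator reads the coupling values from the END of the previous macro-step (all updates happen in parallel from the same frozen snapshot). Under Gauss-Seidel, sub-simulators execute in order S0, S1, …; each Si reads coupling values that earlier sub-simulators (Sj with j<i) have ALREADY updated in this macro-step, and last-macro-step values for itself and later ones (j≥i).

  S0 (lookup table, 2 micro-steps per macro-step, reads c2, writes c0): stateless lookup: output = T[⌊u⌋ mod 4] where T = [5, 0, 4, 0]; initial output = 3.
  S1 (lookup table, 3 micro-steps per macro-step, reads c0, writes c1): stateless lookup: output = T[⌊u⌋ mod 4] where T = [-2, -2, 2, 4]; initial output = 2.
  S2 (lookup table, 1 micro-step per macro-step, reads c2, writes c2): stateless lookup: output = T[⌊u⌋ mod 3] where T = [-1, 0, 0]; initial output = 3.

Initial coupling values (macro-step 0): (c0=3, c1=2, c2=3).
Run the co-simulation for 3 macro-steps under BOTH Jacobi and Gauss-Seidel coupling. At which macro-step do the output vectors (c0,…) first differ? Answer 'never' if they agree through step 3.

[Jacobi] macro 1: S0 reads c2=3 → after 2×micro: 0; S1 reads c0=3 → after 3×micro: 4; S2 reads c2=3 → after 1×micro: -1 ⇒ (c0=0, c1=4, c2=-1)
[Jacobi] macro 2: S0 reads c2=-1 → after 2×micro: 0; S1 reads c0=0 → after 3×micro: -2; S2 reads c2=-1 → after 1×micro: 0 ⇒ (c0=0, c1=-2, c2=0)
[Jacobi] macro 3: S0 reads c2=0 → after 2×micro: 5; S1 reads c0=0 → after 3×micro: -2; S2 reads c2=0 → after 1×micro: -1 ⇒ (c0=5, c1=-2, c2=-1)
[Gauss-Seidel] macro 1: S0 reads c2=3 → after 2×micro: 0; S1 reads c0=0 → after 3×micro: -2; S2 reads c2=3 → after 1×micro: -1 ⇒ (c0=0, c1=-2, c2=-1)
[Gauss-Seidel] macro 2: S0 reads c2=-1 → after 2×micro: 0; S1 reads c0=0 → after 3×micro: -2; S2 reads c2=-1 → after 1×micro: 0 ⇒ (c0=0, c1=-2, c2=0)
[Gauss-Seidel] macro 3: S0 reads c2=0 → after 2×micro: 5; S1 reads c0=5 → after 3×micro: -2; S2 reads c2=0 → after 1×micro: -1 ⇒ (c0=5, c1=-2, c2=-1)

first divergence at macro-step: 1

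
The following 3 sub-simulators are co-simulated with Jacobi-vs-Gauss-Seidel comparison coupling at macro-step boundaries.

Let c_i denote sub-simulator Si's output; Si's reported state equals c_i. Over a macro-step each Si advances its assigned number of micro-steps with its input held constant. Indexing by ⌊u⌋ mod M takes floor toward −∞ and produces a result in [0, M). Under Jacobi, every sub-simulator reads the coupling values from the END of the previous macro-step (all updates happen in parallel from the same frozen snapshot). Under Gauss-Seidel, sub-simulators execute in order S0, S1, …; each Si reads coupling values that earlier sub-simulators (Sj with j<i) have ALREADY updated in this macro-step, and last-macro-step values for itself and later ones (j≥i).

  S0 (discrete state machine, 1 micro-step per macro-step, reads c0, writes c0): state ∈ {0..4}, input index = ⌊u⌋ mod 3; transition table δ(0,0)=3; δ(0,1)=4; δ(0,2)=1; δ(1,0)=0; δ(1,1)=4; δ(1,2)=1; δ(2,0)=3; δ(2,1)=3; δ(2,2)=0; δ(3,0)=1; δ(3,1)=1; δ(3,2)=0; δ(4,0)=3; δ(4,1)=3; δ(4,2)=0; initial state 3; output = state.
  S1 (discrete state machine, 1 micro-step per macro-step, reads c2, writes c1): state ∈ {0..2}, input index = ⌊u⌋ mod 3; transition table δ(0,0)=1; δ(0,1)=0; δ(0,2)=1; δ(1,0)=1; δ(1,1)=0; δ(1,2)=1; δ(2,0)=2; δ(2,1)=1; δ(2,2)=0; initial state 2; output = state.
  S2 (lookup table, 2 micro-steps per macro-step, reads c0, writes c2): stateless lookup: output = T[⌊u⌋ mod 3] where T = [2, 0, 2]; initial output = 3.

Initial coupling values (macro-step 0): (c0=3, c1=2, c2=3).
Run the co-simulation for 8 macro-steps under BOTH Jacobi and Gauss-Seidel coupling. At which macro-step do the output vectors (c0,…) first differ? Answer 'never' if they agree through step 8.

first divergence at macro-step: 1

[Jacobi] macro 1: S0 reads c0=3 → after 1×micro: 1; S1 reads c2=3 → after 1×micro: 2; S2 reads c0=3 → after 2×micro: 2 ⇒ (c0=1, c1=2, c2=2)
[Jacobi] macro 2: S0 reads c0=1 → after 1×micro: 4; S1 reads c2=2 → after 1×micro: 0; S2 reads c0=1 → after 2×micro: 0 ⇒ (c0=4, c1=0, c2=0)
[Jacobi] macro 3: S0 reads c0=4 → after 1×micro: 3; S1 reads c2=0 → after 1×micro: 1; S2 reads c0=4 → after 2×micro: 0 ⇒ (c0=3, c1=1, c2=0)
[Jacobi] macro 4: S0 reads c0=3 → after 1×micro: 1; S1 reads c2=0 → after 1×micro: 1; S2 reads c0=3 → after 2×micro: 2 ⇒ (c0=1, c1=1, c2=2)
[Jacobi] macro 5: S0 reads c0=1 → after 1×micro: 4; S1 reads c2=2 → after 1×micro: 1; S2 reads c0=1 → after 2×micro: 0 ⇒ (c0=4, c1=1, c2=0)
[Jacobi] macro 6: S0 reads c0=4 → after 1×micro: 3; S1 reads c2=0 → after 1×micro: 1; S2 reads c0=4 → after 2×micro: 0 ⇒ (c0=3, c1=1, c2=0)
[Jacobi] macro 7: S0 reads c0=3 → after 1×micro: 1; S1 reads c2=0 → after 1×micro: 1; S2 reads c0=3 → after 2×micro: 2 ⇒ (c0=1, c1=1, c2=2)
[Jacobi] macro 8: S0 reads c0=1 → after 1×micro: 4; S1 reads c2=2 → after 1×micro: 1; S2 reads c0=1 → after 2×micro: 0 ⇒ (c0=4, c1=1, c2=0)
[Gauss-Seidel] macro 1: S0 reads c0=3 → after 1×micro: 1; S1 reads c2=3 → after 1×micro: 2; S2 reads c0=1 → after 2×micro: 0 ⇒ (c0=1, c1=2, c2=0)
[Gauss-Seidel] macro 2: S0 reads c0=1 → after 1×micro: 4; S1 reads c2=0 → after 1×micro: 2; S2 reads c0=4 → after 2×micro: 0 ⇒ (c0=4, c1=2, c2=0)
[Gauss-Seidel] macro 3: S0 reads c0=4 → after 1×micro: 3; S1 reads c2=0 → after 1×micro: 2; S2 reads c0=3 → after 2×micro: 2 ⇒ (c0=3, c1=2, c2=2)
[Gauss-Seidel] macro 4: S0 reads c0=3 → after 1×micro: 1; S1 reads c2=2 → after 1×micro: 0; S2 reads c0=1 → after 2×micro: 0 ⇒ (c0=1, c1=0, c2=0)
[Gauss-Seidel] macro 5: S0 reads c0=1 → after 1×micro: 4; S1 reads c2=0 → after 1×micro: 1; S2 reads c0=4 → after 2×micro: 0 ⇒ (c0=4, c1=1, c2=0)
[Gauss-Seidel] macro 6: S0 reads c0=4 → after 1×micro: 3; S1 reads c2=0 → after 1×micro: 1; S2 reads c0=3 → after 2×micro: 2 ⇒ (c0=3, c1=1, c2=2)
[Gauss-Seidel] macro 7: S0 reads c0=3 → after 1×micro: 1; S1 reads c2=2 → after 1×micro: 1; S2 reads c0=1 → after 2×micro: 0 ⇒ (c0=1, c1=1, c2=0)
[Gauss-Seidel] macro 8: S0 reads c0=1 → after 1×micro: 4; S1 reads c2=0 → after 1×micro: 1; S2 reads c0=4 → after 2×micro: 0 ⇒ (c0=4, c1=1, c2=0)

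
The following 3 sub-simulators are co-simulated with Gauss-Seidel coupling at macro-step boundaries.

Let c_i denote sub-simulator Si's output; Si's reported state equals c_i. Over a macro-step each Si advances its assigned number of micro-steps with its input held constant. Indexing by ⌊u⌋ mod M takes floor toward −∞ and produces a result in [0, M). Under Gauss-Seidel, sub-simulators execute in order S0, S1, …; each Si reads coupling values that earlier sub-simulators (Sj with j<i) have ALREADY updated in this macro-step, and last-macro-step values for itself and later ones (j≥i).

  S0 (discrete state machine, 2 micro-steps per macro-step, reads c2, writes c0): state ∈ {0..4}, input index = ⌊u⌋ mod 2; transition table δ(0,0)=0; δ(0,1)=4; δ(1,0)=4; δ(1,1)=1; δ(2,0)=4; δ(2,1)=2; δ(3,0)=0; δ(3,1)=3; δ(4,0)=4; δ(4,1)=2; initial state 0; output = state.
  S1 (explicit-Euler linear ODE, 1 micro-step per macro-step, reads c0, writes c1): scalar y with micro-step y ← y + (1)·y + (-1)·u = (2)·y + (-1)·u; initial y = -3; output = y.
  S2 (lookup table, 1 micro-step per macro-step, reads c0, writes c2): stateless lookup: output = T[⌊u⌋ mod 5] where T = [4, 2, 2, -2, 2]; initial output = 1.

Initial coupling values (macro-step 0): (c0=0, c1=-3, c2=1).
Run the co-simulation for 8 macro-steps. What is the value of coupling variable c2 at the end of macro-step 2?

macro 1: S0 reads c2=1 → after 2×micro: 2; S1 reads c0=2 → after 1×micro: -8; S2 reads c0=2 → after 1×micro: 2 ⇒ (c0=2, c1=-8, c2=2)
macro 2: S0 reads c2=2 → after 2×micro: 4; S1 reads c0=4 → after 1×micro: -20; S2 reads c0=4 → after 1×micro: 2 ⇒ (c0=4, c1=-20, c2=2)
macro 3: S0 reads c2=2 → after 2×micro: 4; S1 reads c0=4 → after 1×micro: -44; S2 reads c0=4 → after 1×micro: 2 ⇒ (c0=4, c1=-44, c2=2)
macro 4: S0 reads c2=2 → after 2×micro: 4; S1 reads c0=4 → after 1×micro: -92; S2 reads c0=4 → after 1×micro: 2 ⇒ (c0=4, c1=-92, c2=2)
macro 5: S0 reads c2=2 → after 2×micro: 4; S1 reads c0=4 → after 1×micro: -188; S2 reads c0=4 → after 1×micro: 2 ⇒ (c0=4, c1=-188, c2=2)
macro 6: S0 reads c2=2 → after 2×micro: 4; S1 reads c0=4 → after 1×micro: -380; S2 reads c0=4 → after 1×micro: 2 ⇒ (c0=4, c1=-380, c2=2)
macro 7: S0 reads c2=2 → after 2×micro: 4; S1 reads c0=4 → after 1×micro: -764; S2 reads c0=4 → after 1×micro: 2 ⇒ (c0=4, c1=-764, c2=2)
macro 8: S0 reads c2=2 → after 2×micro: 4; S1 reads c0=4 → after 1×micro: -1532; S2 reads c0=4 → after 1×micro: 2 ⇒ (c0=4, c1=-1532, c2=2)

c2 at macro-step 2 = 2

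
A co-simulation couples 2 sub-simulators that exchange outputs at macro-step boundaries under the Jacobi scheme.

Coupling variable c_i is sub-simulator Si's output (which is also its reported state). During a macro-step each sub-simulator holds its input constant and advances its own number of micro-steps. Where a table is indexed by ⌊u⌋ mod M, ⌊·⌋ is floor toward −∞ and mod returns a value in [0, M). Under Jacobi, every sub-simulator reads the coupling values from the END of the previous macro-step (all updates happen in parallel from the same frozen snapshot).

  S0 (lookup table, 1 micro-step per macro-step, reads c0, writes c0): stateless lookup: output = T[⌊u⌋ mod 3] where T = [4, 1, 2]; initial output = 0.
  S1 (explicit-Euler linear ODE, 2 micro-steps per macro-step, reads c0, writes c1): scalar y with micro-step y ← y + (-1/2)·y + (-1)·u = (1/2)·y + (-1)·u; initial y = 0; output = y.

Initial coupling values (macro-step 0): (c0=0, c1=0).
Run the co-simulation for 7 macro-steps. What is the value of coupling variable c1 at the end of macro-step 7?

macro 1: S0 reads c0=0 → after 1×micro: 4; S1 reads c0=0 → after 2×micro: 0 ⇒ (c0=4, c1=0)
macro 2: S0 reads c0=4 → after 1×micro: 1; S1 reads c0=4 → after 2×micro: -6 ⇒ (c0=1, c1=-6)
macro 3: S0 reads c0=1 → after 1×micro: 1; S1 reads c0=1 → after 2×micro: -3 ⇒ (c0=1, c1=-3)
macro 4: S0 reads c0=1 → after 1×micro: 1; S1 reads c0=1 → after 2×micro: -9/4 ⇒ (c0=1, c1=-9/4)
macro 5: S0 reads c0=1 → after 1×micro: 1; S1 reads c0=1 → after 2×micro: -33/16 ⇒ (c0=1, c1=-33/16)
macro 6: S0 reads c0=1 → after 1×micro: 1; S1 reads c0=1 → after 2×micro: -129/64 ⇒ (c0=1, c1=-129/64)
macro 7: S0 reads c0=1 → after 1×micro: 1; S1 reads c0=1 → after 2×micro: -513/256 ⇒ (c0=1, c1=-513/256)

c1 at macro-step 7 = -513/256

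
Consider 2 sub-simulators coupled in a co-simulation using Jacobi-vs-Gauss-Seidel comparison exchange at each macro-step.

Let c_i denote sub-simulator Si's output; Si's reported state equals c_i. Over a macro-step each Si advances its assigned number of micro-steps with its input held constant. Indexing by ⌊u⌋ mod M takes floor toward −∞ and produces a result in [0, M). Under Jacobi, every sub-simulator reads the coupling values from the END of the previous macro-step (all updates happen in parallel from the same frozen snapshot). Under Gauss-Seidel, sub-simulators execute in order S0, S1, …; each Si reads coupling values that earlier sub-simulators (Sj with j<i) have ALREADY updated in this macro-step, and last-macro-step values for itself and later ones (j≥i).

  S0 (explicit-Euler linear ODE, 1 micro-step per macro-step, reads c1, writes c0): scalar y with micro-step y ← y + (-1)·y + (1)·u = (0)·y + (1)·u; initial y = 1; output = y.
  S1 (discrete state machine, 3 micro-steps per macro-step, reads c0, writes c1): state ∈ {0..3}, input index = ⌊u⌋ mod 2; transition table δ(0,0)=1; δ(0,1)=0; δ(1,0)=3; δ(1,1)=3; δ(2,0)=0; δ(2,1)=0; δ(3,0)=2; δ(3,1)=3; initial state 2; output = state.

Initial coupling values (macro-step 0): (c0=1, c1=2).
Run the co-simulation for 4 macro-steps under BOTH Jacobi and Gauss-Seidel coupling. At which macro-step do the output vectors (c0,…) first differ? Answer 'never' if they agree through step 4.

[Jacobi] macro 1: S0 reads c1=2 → after 1×micro: 2; S1 reads c0=1 → after 3×micro: 0 ⇒ (c0=2, c1=0)
[Jacobi] macro 2: S0 reads c1=0 → after 1×micro: 0; S1 reads c0=2 → after 3×micro: 2 ⇒ (c0=0, c1=2)
[Jacobi] macro 3: S0 reads c1=2 → after 1×micro: 2; S1 reads c0=0 → after 3×micro: 3 ⇒ (c0=2, c1=3)
[Jacobi] macro 4: S0 reads c1=3 → after 1×micro: 3; S1 reads c0=2 → after 3×micro: 1 ⇒ (c0=3, c1=1)
[Gauss-Seidel] macro 1: S0 reads c1=2 → after 1×micro: 2; S1 reads c0=2 → after 3×micro: 3 ⇒ (c0=2, c1=3)
[Gauss-Seidel] macro 2: S0 reads c1=3 → after 1×micro: 3; S1 reads c0=3 → after 3×micro: 3 ⇒ (c0=3, c1=3)
[Gauss-Seidel] macro 3: S0 reads c1=3 → after 1×micro: 3; S1 reads c0=3 → after 3×micro: 3 ⇒ (c0=3, c1=3)
[Gauss-Seidel] macro 4: S0 reads c1=3 → after 1×micro: 3; S1 reads c0=3 → after 3×micro: 3 ⇒ (c0=3, c1=3)

first divergence at macro-step: 1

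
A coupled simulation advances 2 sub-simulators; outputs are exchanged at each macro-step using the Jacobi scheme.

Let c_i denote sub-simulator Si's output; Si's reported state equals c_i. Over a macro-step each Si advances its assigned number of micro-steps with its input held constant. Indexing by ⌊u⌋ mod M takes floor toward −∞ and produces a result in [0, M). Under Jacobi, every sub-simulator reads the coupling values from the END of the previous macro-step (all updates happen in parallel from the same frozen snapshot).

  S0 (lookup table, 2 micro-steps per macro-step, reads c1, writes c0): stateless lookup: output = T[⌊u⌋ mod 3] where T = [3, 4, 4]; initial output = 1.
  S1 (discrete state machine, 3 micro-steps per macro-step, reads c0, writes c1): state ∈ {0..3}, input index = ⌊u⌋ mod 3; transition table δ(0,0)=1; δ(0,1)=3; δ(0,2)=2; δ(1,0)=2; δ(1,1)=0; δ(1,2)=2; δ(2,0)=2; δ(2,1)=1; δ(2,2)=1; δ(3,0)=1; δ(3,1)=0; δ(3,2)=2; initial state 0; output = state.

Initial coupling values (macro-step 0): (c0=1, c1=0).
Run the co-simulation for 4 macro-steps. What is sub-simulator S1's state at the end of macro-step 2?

S1 state at macro-step 2 = 2

macro 1: S0 reads c1=0 → after 2×micro: 3; S1 reads c0=1 → after 3×micro: 3 ⇒ (c0=3, c1=3)
macro 2: S0 reads c1=3 → after 2×micro: 3; S1 reads c0=3 → after 3×micro: 2 ⇒ (c0=3, c1=2)
macro 3: S0 reads c1=2 → after 2×micro: 4; S1 reads c0=3 → after 3×micro: 2 ⇒ (c0=4, c1=2)
macro 4: S0 reads c1=2 → after 2×micro: 4; S1 reads c0=4 → after 3×micro: 3 ⇒ (c0=4, c1=3)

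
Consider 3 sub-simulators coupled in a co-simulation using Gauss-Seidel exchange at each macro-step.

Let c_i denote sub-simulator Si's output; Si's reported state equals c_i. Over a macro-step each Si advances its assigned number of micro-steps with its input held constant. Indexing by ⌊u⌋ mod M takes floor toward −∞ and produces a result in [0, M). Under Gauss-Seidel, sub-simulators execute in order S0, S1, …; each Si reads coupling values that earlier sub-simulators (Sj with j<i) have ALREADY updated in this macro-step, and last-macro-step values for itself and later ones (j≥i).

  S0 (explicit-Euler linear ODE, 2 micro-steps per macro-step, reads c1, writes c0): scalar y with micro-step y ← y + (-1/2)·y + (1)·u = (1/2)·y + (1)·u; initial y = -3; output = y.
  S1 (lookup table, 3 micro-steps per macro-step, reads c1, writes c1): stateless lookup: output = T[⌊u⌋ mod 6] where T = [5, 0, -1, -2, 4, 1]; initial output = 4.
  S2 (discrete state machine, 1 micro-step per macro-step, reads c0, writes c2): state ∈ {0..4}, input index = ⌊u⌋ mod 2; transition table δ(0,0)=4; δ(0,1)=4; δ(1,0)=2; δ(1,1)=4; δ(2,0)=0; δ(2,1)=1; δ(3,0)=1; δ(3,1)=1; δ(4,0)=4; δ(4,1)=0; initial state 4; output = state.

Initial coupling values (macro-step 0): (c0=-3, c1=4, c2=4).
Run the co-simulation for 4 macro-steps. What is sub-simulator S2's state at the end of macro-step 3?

macro 1: S0 reads c1=4 → after 2×micro: 21/4; S1 reads c1=4 → after 3×micro: 4; S2 reads c0=21/4 → after 1×micro: 0 ⇒ (c0=21/4, c1=4, c2=0)
macro 2: S0 reads c1=4 → after 2×micro: 117/16; S1 reads c1=4 → after 3×micro: 4; S2 reads c0=117/16 → after 1×micro: 4 ⇒ (c0=117/16, c1=4, c2=4)
macro 3: S0 reads c1=4 → after 2×micro: 501/64; S1 reads c1=4 → after 3×micro: 4; S2 reads c0=501/64 → after 1×micro: 0 ⇒ (c0=501/64, c1=4, c2=0)
macro 4: S0 reads c1=4 → after 2×micro: 2037/256; S1 reads c1=4 → after 3×micro: 4; S2 reads c0=2037/256 → after 1×micro: 4 ⇒ (c0=2037/256, c1=4, c2=4)

S2 state at macro-step 3 = 0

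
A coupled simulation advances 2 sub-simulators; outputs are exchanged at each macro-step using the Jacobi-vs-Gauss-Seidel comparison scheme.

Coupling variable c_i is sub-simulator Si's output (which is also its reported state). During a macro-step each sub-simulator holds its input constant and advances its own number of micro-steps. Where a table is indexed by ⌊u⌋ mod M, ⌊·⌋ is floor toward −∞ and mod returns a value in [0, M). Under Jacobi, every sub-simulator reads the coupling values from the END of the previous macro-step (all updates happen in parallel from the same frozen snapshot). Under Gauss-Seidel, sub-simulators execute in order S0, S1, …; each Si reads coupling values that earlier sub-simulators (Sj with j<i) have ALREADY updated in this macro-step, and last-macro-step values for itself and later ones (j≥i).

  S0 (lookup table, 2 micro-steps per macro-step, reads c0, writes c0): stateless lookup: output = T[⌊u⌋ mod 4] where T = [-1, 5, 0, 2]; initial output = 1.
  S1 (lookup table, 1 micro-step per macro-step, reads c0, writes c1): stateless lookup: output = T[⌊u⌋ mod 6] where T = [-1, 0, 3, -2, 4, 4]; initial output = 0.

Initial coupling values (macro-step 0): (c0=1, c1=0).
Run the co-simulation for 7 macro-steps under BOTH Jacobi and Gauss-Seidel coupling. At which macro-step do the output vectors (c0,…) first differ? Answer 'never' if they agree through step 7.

[Jacobi] macro 1: S0 reads c0=1 → after 2×micro: 5; S1 reads c0=1 → after 1×micro: 0 ⇒ (c0=5, c1=0)
[Jacobi] macro 2: S0 reads c0=5 → after 2×micro: 5; S1 reads c0=5 → after 1×micro: 4 ⇒ (c0=5, c1=4)
[Jacobi] macro 3: S0 reads c0=5 → after 2×micro: 5; S1 reads c0=5 → after 1×micro: 4 ⇒ (c0=5, c1=4)
[Jacobi] macro 4: S0 reads c0=5 → after 2×micro: 5; S1 reads c0=5 → after 1×micro: 4 ⇒ (c0=5, c1=4)
[Jacobi] macro 5: S0 reads c0=5 → after 2×micro: 5; S1 reads c0=5 → after 1×micro: 4 ⇒ (c0=5, c1=4)
[Jacobi] macro 6: S0 reads c0=5 → after 2×micro: 5; S1 reads c0=5 → after 1×micro: 4 ⇒ (c0=5, c1=4)
[Jacobi] macro 7: S0 reads c0=5 → after 2×micro: 5; S1 reads c0=5 → after 1×micro: 4 ⇒ (c0=5, c1=4)
[Gauss-Seidel] macro 1: S0 reads c0=1 → after 2×micro: 5; S1 reads c0=5 → after 1×micro: 4 ⇒ (c0=5, c1=4)
[Gauss-Seidel] macro 2: S0 reads c0=5 → after 2×micro: 5; S1 reads c0=5 → after 1×micro: 4 ⇒ (c0=5, c1=4)
[Gauss-Seidel] macro 3: S0 reads c0=5 → after 2×micro: 5; S1 reads c0=5 → after 1×micro: 4 ⇒ (c0=5, c1=4)
[Gauss-Seidel] macro 4: S0 reads c0=5 → after 2×micro: 5; S1 reads c0=5 → after 1×micro: 4 ⇒ (c0=5, c1=4)
[Gauss-Seidel] macro 5: S0 reads c0=5 → after 2×micro: 5; S1 reads c0=5 → after 1×micro: 4 ⇒ (c0=5, c1=4)
[Gauss-Seidel] macro 6: S0 reads c0=5 → after 2×micro: 5; S1 reads c0=5 → after 1×micro: 4 ⇒ (c0=5, c1=4)
[Gauss-Seidel] macro 7: S0 reads c0=5 → after 2×micro: 5; S1 reads c0=5 → after 1×micro: 4 ⇒ (c0=5, c1=4)

first divergence at macro-step: 1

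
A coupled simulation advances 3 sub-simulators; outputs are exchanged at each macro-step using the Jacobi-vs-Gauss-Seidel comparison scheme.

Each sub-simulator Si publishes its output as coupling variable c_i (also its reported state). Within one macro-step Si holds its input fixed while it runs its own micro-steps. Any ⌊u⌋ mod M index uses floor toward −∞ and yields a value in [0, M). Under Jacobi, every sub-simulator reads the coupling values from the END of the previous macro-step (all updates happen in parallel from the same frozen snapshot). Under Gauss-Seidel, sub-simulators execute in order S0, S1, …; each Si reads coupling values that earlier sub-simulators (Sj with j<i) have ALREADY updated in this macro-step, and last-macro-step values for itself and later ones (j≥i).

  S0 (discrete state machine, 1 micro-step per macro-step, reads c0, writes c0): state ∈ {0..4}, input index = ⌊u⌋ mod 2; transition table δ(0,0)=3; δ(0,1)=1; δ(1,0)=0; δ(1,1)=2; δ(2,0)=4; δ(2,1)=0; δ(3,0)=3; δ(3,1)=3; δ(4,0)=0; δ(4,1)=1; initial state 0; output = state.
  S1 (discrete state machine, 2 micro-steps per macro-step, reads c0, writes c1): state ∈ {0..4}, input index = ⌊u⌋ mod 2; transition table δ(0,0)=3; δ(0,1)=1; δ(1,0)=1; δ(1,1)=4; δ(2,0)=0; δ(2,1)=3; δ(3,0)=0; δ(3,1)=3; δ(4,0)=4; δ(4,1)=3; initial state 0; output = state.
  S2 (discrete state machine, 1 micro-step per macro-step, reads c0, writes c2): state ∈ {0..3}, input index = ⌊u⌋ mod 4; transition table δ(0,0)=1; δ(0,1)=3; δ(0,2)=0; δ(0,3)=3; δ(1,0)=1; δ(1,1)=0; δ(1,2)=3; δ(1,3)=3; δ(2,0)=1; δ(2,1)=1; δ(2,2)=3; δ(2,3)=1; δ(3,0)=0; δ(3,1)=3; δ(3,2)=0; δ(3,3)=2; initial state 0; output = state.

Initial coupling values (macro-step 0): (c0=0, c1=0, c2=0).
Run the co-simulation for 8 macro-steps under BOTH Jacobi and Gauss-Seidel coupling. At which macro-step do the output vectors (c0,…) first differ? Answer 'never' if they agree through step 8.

first divergence at macro-step: 1

[Jacobi] macro 1: S0 reads c0=0 → after 1×micro: 3; S1 reads c0=0 → after 2×micro: 0; S2 reads c0=0 → after 1×micro: 1 ⇒ (c0=3, c1=0, c2=1)
[Jacobi] macro 2: S0 reads c0=3 → after 1×micro: 3; S1 reads c0=3 → after 2×micro: 4; S2 reads c0=3 → after 1×micro: 3 ⇒ (c0=3, c1=4, c2=3)
[Jacobi] macro 3: S0 reads c0=3 → after 1×micro: 3; S1 reads c0=3 → after 2×micro: 3; S2 reads c0=3 → after 1×micro: 2 ⇒ (c0=3, c1=3, c2=2)
[Jacobi] macro 4: S0 reads c0=3 → after 1×micro: 3; S1 reads c0=3 → after 2×micro: 3; S2 reads c0=3 → after 1×micro: 1 ⇒ (c0=3, c1=3, c2=1)
[Jacobi] macro 5: S0 reads c0=3 → after 1×micro: 3; S1 reads c0=3 → after 2×micro: 3; S2 reads c0=3 → after 1×micro: 3 ⇒ (c0=3, c1=3, c2=3)
[Jacobi] macro 6: S0 reads c0=3 → after 1×micro: 3; S1 reads c0=3 → after 2×micro: 3; S2 reads c0=3 → after 1×micro: 2 ⇒ (c0=3, c1=3, c2=2)
[Jacobi] macro 7: S0 reads c0=3 → after 1×micro: 3; S1 reads c0=3 → after 2×micro: 3; S2 reads c0=3 → after 1×micro: 1 ⇒ (c0=3, c1=3, c2=1)
[Jacobi] macro 8: S0 reads c0=3 → after 1×micro: 3; S1 reads c0=3 → after 2×micro: 3; S2 reads c0=3 → after 1×micro: 3 ⇒ (c0=3, c1=3, c2=3)
[Gauss-Seidel] macro 1: S0 reads c0=0 → after 1×micro: 3; S1 reads c0=3 → after 2×micro: 4; S2 reads c0=3 → after 1×micro: 3 ⇒ (c0=3, c1=4, c2=3)
[Gauss-Seidel] macro 2: S0 reads c0=3 → after 1×micro: 3; S1 reads c0=3 → after 2×micro: 3; S2 reads c0=3 → after 1×micro: 2 ⇒ (c0=3, c1=3, c2=2)
[Gauss-Seidel] macro 3: S0 reads c0=3 → after 1×micro: 3; S1 reads c0=3 → after 2×micro: 3; S2 reads c0=3 → after 1×micro: 1 ⇒ (c0=3, c1=3, c2=1)
[Gauss-Seidel] macro 4: S0 reads c0=3 → after 1×micro: 3; S1 reads c0=3 → after 2×micro: 3; S2 reads c0=3 → after 1×micro: 3 ⇒ (c0=3, c1=3, c2=3)
[Gauss-Seidel] macro 5: S0 reads c0=3 → after 1×micro: 3; S1 reads c0=3 → after 2×micro: 3; S2 reads c0=3 → after 1×micro: 2 ⇒ (c0=3, c1=3, c2=2)
[Gauss-Seidel] macro 6: S0 reads c0=3 → after 1×micro: 3; S1 reads c0=3 → after 2×micro: 3; S2 reads c0=3 → after 1×micro: 1 ⇒ (c0=3, c1=3, c2=1)
[Gauss-Seidel] macro 7: S0 reads c0=3 → after 1×micro: 3; S1 reads c0=3 → after 2×micro: 3; S2 reads c0=3 → after 1×micro: 3 ⇒ (c0=3, c1=3, c2=3)
[Gauss-Seidel] macro 8: S0 reads c0=3 → after 1×micro: 3; S1 reads c0=3 → after 2×micro: 3; S2 reads c0=3 → after 1×micro: 2 ⇒ (c0=3, c1=3, c2=2)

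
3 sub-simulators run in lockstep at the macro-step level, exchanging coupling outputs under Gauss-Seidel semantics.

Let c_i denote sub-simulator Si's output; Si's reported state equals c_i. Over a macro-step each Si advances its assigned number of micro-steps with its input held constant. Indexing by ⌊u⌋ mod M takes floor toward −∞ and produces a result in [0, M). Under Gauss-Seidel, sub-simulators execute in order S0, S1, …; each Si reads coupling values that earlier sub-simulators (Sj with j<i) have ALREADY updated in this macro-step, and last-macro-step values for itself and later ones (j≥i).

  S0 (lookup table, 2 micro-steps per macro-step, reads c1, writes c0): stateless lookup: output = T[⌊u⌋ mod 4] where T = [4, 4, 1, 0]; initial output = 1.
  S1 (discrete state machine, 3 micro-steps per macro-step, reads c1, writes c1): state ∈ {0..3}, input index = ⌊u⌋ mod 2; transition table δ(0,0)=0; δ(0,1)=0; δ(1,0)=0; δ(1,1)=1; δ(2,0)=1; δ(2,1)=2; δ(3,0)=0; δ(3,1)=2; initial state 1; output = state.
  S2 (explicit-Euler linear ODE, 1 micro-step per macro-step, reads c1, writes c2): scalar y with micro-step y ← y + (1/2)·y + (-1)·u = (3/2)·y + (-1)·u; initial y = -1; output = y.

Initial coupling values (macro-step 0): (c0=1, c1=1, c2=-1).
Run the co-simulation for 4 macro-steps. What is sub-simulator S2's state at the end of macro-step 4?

S2 state at macro-step 4 = -211/16

macro 1: S0 reads c1=1 → after 2×micro: 4; S1 reads c1=1 → after 3×micro: 1; S2 reads c1=1 → after 1×micro: -5/2 ⇒ (c0=4, c1=1, c2=-5/2)
macro 2: S0 reads c1=1 → after 2×micro: 4; S1 reads c1=1 → after 3×micro: 1; S2 reads c1=1 → after 1×micro: -19/4 ⇒ (c0=4, c1=1, c2=-19/4)
macro 3: S0 reads c1=1 → after 2×micro: 4; S1 reads c1=1 → after 3×micro: 1; S2 reads c1=1 → after 1×micro: -65/8 ⇒ (c0=4, c1=1, c2=-65/8)
macro 4: S0 reads c1=1 → after 2×micro: 4; S1 reads c1=1 → after 3×micro: 1; S2 reads c1=1 → after 1×micro: -211/16 ⇒ (c0=4, c1=1, c2=-211/16)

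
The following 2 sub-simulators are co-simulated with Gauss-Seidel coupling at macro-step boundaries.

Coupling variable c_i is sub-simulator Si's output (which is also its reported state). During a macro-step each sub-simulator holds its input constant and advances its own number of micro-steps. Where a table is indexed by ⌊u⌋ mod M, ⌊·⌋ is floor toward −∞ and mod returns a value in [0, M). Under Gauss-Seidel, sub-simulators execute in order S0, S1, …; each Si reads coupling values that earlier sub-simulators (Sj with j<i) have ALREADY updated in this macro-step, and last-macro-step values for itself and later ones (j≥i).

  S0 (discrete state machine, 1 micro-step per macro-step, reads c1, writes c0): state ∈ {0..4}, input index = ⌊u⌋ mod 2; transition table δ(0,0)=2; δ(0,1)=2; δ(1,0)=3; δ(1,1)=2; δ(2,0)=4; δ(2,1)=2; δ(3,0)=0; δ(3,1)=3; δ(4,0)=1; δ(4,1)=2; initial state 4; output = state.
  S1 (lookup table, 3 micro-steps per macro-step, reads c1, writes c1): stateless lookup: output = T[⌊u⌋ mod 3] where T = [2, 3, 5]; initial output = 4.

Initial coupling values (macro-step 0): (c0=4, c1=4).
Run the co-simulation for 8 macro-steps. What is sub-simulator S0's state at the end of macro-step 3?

S0 state at macro-step 3 = 4

macro 1: S0 reads c1=4 → after 1×micro: 1; S1 reads c1=4 → after 3×micro: 3 ⇒ (c0=1, c1=3)
macro 2: S0 reads c1=3 → after 1×micro: 2; S1 reads c1=3 → after 3×micro: 2 ⇒ (c0=2, c1=2)
macro 3: S0 reads c1=2 → after 1×micro: 4; S1 reads c1=2 → after 3×micro: 5 ⇒ (c0=4, c1=5)
macro 4: S0 reads c1=5 → after 1×micro: 2; S1 reads c1=5 → after 3×micro: 5 ⇒ (c0=2, c1=5)
macro 5: S0 reads c1=5 → after 1×micro: 2; S1 reads c1=5 → after 3×micro: 5 ⇒ (c0=2, c1=5)
macro 6: S0 reads c1=5 → after 1×micro: 2; S1 reads c1=5 → after 3×micro: 5 ⇒ (c0=2, c1=5)
macro 7: S0 reads c1=5 → after 1×micro: 2; S1 reads c1=5 → after 3×micro: 5 ⇒ (c0=2, c1=5)
macro 8: S0 reads c1=5 → after 1×micro: 2; S1 reads c1=5 → after 3×micro: 5 ⇒ (c0=2, c1=5)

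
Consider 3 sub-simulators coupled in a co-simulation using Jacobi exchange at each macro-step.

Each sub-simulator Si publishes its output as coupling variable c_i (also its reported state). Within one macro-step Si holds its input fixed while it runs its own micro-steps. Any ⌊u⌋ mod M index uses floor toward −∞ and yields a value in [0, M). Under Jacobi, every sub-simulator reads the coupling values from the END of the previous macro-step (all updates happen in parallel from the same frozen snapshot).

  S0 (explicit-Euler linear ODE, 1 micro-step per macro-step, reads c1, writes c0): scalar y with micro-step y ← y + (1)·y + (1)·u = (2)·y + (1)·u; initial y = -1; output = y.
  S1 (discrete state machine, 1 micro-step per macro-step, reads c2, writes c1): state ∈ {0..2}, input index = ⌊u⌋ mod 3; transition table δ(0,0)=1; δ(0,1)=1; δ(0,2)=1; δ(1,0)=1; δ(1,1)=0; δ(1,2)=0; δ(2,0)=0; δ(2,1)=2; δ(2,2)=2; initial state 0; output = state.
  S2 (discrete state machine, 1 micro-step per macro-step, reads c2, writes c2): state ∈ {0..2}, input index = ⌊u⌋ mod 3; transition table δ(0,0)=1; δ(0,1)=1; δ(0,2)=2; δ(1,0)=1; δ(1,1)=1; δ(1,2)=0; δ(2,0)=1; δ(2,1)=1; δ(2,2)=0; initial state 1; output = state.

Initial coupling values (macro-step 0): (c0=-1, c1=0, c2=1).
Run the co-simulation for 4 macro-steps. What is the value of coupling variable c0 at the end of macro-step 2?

macro 1: S0 reads c1=0 → after 1×micro: -2; S1 reads c2=1 → after 1×micro: 1; S2 reads c2=1 → after 1×micro: 1 ⇒ (c0=-2, c1=1, c2=1)
macro 2: S0 reads c1=1 → after 1×micro: -3; S1 reads c2=1 → after 1×micro: 0; S2 reads c2=1 → after 1×micro: 1 ⇒ (c0=-3, c1=0, c2=1)
macro 3: S0 reads c1=0 → after 1×micro: -6; S1 reads c2=1 → after 1×micro: 1; S2 reads c2=1 → after 1×micro: 1 ⇒ (c0=-6, c1=1, c2=1)
macro 4: S0 reads c1=1 → after 1×micro: -11; S1 reads c2=1 → after 1×micro: 0; S2 reads c2=1 → after 1×micro: 1 ⇒ (c0=-11, c1=0, c2=1)

c0 at macro-step 2 = -3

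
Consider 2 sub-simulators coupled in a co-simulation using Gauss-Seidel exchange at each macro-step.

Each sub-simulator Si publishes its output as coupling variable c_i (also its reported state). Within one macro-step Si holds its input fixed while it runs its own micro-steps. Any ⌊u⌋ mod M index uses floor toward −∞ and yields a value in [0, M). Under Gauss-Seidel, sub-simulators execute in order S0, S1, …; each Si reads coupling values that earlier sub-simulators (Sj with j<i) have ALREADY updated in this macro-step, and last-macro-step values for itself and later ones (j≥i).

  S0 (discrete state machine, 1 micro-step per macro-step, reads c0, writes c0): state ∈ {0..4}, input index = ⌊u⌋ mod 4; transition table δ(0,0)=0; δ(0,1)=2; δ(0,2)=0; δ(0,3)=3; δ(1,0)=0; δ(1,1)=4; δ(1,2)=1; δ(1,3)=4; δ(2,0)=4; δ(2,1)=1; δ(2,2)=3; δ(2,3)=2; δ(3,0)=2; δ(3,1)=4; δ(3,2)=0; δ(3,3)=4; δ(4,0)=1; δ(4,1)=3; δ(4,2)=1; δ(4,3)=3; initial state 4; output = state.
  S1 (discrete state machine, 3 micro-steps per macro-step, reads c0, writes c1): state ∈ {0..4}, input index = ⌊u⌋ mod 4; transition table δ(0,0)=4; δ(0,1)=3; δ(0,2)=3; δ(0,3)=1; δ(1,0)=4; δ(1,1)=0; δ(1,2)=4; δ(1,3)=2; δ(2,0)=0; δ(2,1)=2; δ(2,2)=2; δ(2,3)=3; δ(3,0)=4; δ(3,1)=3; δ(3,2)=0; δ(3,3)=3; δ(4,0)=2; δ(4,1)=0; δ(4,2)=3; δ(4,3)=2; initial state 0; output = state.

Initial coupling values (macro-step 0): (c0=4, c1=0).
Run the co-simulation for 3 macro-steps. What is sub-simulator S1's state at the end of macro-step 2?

macro 1: S0 reads c0=4 → after 1×micro: 1; S1 reads c0=1 → after 3×micro: 3 ⇒ (c0=1, c1=3)
macro 2: S0 reads c0=1 → after 1×micro: 4; S1 reads c0=4 → after 3×micro: 0 ⇒ (c0=4, c1=0)
macro 3: S0 reads c0=4 → after 1×micro: 1; S1 reads c0=1 → after 3×micro: 3 ⇒ (c0=1, c1=3)

S1 state at macro-step 2 = 0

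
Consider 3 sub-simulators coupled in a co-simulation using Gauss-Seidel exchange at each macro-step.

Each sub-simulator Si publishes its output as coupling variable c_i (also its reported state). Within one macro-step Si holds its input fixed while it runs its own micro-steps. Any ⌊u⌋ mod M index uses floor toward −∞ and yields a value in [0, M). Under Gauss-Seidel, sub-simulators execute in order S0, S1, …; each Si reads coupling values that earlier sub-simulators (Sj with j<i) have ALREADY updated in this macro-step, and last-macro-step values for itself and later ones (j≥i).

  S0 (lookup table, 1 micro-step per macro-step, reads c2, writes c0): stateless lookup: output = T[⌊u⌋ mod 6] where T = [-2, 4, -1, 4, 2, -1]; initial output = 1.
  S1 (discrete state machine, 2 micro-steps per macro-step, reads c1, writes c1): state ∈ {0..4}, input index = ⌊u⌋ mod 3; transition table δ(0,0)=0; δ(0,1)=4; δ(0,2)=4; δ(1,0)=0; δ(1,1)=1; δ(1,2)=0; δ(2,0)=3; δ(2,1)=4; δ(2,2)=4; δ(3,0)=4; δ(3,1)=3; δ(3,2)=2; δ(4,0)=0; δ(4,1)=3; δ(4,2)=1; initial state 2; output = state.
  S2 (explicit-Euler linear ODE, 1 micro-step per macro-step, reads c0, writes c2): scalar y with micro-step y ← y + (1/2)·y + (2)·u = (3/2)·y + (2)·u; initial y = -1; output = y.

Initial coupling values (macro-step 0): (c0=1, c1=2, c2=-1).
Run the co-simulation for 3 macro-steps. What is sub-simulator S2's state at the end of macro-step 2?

macro 1: S0 reads c2=-1 → after 1×micro: -1; S1 reads c1=2 → after 2×micro: 1; S2 reads c0=-1 → after 1×micro: -7/2 ⇒ (c0=-1, c1=1, c2=-7/2)
macro 2: S0 reads c2=-7/2 → after 1×micro: -1; S1 reads c1=1 → after 2×micro: 1; S2 reads c0=-1 → after 1×micro: -29/4 ⇒ (c0=-1, c1=1, c2=-29/4)
macro 3: S0 reads c2=-29/4 → after 1×micro: 2; S1 reads c1=1 → after 2×micro: 1; S2 reads c0=2 → after 1×micro: -55/8 ⇒ (c0=2, c1=1, c2=-55/8)

S2 state at macro-step 2 = -29/4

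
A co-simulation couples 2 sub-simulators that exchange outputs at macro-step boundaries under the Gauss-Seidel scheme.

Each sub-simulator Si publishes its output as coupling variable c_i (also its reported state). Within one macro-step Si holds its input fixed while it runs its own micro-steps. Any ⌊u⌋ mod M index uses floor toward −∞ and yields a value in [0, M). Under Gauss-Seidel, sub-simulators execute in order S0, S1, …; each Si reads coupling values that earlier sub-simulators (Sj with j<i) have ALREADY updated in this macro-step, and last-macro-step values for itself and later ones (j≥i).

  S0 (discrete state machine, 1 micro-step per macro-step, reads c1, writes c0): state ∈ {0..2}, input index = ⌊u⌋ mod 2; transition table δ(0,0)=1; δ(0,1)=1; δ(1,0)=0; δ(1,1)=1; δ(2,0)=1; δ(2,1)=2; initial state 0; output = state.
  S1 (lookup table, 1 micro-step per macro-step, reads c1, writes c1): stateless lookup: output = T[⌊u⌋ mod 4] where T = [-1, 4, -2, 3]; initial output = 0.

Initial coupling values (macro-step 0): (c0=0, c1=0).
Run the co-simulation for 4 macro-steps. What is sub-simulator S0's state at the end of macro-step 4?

S0 state at macro-step 4 = 1

macro 1: S0 reads c1=0 → after 1×micro: 1; S1 reads c1=0 → after 1×micro: -1 ⇒ (c0=1, c1=-1)
macro 2: S0 reads c1=-1 → after 1×micro: 1; S1 reads c1=-1 → after 1×micro: 3 ⇒ (c0=1, c1=3)
macro 3: S0 reads c1=3 → after 1×micro: 1; S1 reads c1=3 → after 1×micro: 3 ⇒ (c0=1, c1=3)
macro 4: S0 reads c1=3 → after 1×micro: 1; S1 reads c1=3 → after 1×micro: 3 ⇒ (c0=1, c1=3)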